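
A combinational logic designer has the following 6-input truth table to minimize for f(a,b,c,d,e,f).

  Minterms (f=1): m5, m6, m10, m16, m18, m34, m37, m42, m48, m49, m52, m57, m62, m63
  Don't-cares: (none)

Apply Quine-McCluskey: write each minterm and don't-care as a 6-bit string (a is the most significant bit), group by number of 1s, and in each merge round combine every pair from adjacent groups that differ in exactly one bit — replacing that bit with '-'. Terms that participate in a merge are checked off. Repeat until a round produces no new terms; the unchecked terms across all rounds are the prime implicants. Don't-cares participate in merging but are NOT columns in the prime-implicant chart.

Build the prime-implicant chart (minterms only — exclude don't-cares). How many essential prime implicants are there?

Round 0: 000101✓ 000110 001010✓ 010000✓ 010010✓ 100010✓ 100101✓ 101010✓ 110000✓ 110001✓ 110100✓ 111001✓ 111110✓ 111111✓
Round 1: -00101 -01010 -10000 0100-0 10-010 11-001 110-00 11000- 11111-
PIs = {-00101, -01010, -10000, 000110, 0100-0, 10-010, 11-001, 110-00, 11000-, 11111-}
Coverage chart:
  m5: -00101 ←essential
  m6: 000110 ←essential
  m10: -01010 ←essential
  m16: -10000,0100-0
  m18: 0100-0 ←essential
  m34: 10-010 ←essential
  m37: -00101 ←essential
  m42: -01010,10-010
  m48: -10000,110-00,11000-
  m49: 11-001,11000-
  m52: 110-00 ←essential
  m57: 11-001 ←essential
  m62: 11111- ←essential
  m63: 11111- ←essential
Essential: -00101, -01010, 000110, 0100-0, 10-010, 11-001, 110-00, 11111-

8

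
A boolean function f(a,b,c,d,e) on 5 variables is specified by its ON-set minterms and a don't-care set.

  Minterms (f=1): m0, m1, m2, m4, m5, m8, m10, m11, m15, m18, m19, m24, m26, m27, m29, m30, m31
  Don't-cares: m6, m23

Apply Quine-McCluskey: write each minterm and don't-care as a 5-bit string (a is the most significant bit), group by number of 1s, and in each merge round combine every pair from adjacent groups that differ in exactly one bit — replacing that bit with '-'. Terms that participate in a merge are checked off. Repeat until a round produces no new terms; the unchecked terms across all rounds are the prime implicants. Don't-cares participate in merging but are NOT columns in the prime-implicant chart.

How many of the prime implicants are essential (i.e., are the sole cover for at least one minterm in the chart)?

5

size-2^0 implicants → 00000(✓)  00001(✓)  00010(✓)  00100(✓)  00101(✓)  00110(✓)  01000(✓)  01010(✓)  01011(✓)  01111(✓)  10010(✓)  10011(✓)  10111(✓)  11000(✓)  11010(✓)  11011(✓)  11101(✓)  11110(✓)  11111(✓)
size-2^1 implicants → -0010(✓)  -1000(✓)  -1010(✓)  -1011(✓)  -1111(✓)  0-000(✓)  0-010(✓)  00-00(✓)  00-01(✓)  00-10(✓)  000-0(✓)  0000-(✓)  001-0(✓)  0010-(✓)  01-11(✓)  010-0(✓)  0101-(✓)  1-010(✓)  1-011(✓)  1-111(✓)  10-11(✓)  1001-(✓)  11-10(✓)  11-11(✓)  110-0(✓)  1101-(✓)  111-1  1111-(✓)
size-2^2 implicants → --010  -1-11  -10-0  -101-  0-0-0  00--0  00-0-  1--11  1-01-  11-1-
Unchecked terms (primes): --010, -1-11, -10-0, -101-, 0-0-0, 00--0, 00-0-, 1--11, 1-01-, 11-1-, 111-1
Minterm coverage:
  m0 ⊆ 0-0-0,00--0,00-0-
  m1 ⊆ 00-0- [E]
  m2 ⊆ --010,0-0-0,00--0
  m4 ⊆ 00--0,00-0-
  m5 ⊆ 00-0- [E]
  m8 ⊆ -10-0,0-0-0
  m10 ⊆ --010,-10-0,-101-,0-0-0
  m11 ⊆ -1-11,-101-
  m15 ⊆ -1-11 [E]
  m18 ⊆ --010,1-01-
  m19 ⊆ 1--11,1-01-
  m24 ⊆ -10-0 [E]
  m26 ⊆ --010,-10-0,-101-,1-01-,11-1-
  m27 ⊆ -1-11,-101-,1--11,1-01-,11-1-
  m29 ⊆ 111-1 [E]
  m30 ⊆ 11-1- [E]
  m31 ⊆ -1-11,1--11,11-1-,111-1
E = {-1-11, -10-0, 00-0-, 11-1-, 111-1}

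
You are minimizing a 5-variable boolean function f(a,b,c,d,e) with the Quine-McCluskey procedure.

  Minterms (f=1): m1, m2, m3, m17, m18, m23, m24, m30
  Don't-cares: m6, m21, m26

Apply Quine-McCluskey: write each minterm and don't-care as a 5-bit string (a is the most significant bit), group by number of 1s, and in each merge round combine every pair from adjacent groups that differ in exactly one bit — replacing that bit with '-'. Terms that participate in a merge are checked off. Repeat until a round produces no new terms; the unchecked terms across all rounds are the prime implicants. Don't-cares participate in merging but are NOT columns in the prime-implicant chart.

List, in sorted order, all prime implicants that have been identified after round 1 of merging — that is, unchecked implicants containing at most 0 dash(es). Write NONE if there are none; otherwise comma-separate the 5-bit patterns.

NONE

[col 0] 00001*, 00010*, 00011*, 00110*, 10001*, 10010*, 10101*, 10111*, 11000*, 11010*, 11110*
[col 1] -0001, -0010, 00-10, 000-1, 0001-, 1-010, 10-01, 101-1, 11-10, 110-0
Prime implicants: -0001, -0010, 00-10, 000-1, 0001-, 1-010, 10-01, 101-1, 11-10, 110-0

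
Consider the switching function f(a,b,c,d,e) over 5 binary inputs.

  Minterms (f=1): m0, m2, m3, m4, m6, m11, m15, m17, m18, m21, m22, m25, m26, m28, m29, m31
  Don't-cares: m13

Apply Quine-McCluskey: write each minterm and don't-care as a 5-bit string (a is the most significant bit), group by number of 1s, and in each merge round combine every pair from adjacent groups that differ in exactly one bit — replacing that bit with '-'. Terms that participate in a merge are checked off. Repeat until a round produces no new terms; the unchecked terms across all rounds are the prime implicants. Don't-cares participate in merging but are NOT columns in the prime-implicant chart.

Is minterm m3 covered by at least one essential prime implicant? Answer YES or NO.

NO

Round 0: 00000✓ 00010✓ 00011✓ 00100✓ 00110✓ 01011✓ 01101✓ 01111✓ 10001✓ 10010✓ 10101✓ 10110✓ 11001✓ 11010✓ 11100✓ 11101✓ 11111✓
Round 1: -0010✓ -0110✓ -1101✓ -1111✓ 0-011 00-00✓ 00-10✓ 000-0✓ 0001- 001-0✓ 01-11 011-1✓ 1-001✓ 1-010 1-101✓ 10-01✓ 10-10✓ 11-01✓ 111-1✓ 1110-
Round 2: -0-10 -11-1 00--0 1--01
PIs = {-0-10, -11-1, 0-011, 00--0, 0001-, 01-11, 1--01, 1-010, 1110-}
Coverage chart:
  m0: 00--0 ←essential
  m2: -0-10,00--0,0001-
  m3: 0-011,0001-
  m4: 00--0 ←essential
  m6: -0-10,00--0
  m11: 0-011,01-11
  m15: -11-1,01-11
  m17: 1--01 ←essential
  m18: -0-10,1-010
  m21: 1--01 ←essential
  m22: -0-10 ←essential
  m25: 1--01 ←essential
  m26: 1-010 ←essential
  m28: 1110- ←essential
  m29: -11-1,1--01,1110-
  m31: -11-1 ←essential
Essential: -0-10, -11-1, 00--0, 1--01, 1-010, 1110-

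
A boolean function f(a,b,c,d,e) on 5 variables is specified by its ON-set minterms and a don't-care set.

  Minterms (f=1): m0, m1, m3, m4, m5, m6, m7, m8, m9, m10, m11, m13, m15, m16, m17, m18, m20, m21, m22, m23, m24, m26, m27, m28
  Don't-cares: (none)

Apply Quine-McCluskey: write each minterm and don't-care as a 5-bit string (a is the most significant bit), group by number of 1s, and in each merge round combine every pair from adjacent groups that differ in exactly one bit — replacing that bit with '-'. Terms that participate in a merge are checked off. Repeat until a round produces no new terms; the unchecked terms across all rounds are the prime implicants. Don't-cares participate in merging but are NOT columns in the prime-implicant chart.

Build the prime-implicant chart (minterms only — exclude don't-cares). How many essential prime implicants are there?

Round 0: 00000✓ 00001✓ 00011✓ 00100✓ 00101✓ 00110✓ 00111✓ 01000✓ 01001✓ 01010✓ 01011✓ 01101✓ 01111✓ 10000✓ 10001✓ 10010✓ 10100✓ 10101✓ 10110✓ 10111✓ 11000✓ 11010✓ 11011✓ 11100✓
Round 1: -0000✓ -0001✓ -0100✓ -0101✓ -0110✓ -0111✓ -1000✓ -1010✓ -1011✓ 0-000✓ 0-001✓ 0-011✓ 0-101✓ 0-111✓ 00-00✓ 00-01✓ 00-11✓ 000-1✓ 0000-✓ 001-0✓ 001-1✓ 0010-✓ 0011-✓ 01-01✓ 01-11✓ 010-0✓ 010-1✓ 0100-✓ 0101-✓ 011-1✓ 1-000✓ 1-010✓ 1-100✓ 10-00✓ 10-01✓ 10-10✓ 100-0✓ 1000-✓ 101-0✓ 101-1✓ 1010-✓ 1011-✓ 11-00✓ 110-0✓ 1101-✓
Round 2: --000 -0-00✓ -0-01✓ -000-✓ -01-0✓ -01-1✓ -010-✓ -011-✓ -10-0 -101- 0--01✓ 0--11✓ 0-0-1✓ 0-00- 0-1-1✓ 00--1✓ 00-0-✓ 001--✓ 01--1✓ 010-- 1--00 1-0-0 10--0 10-0-✓ 101--✓
Round 3: -0-0- -01-- 0---1
PIs = {--000, -0-0-, -01--, -10-0, -101-, 0---1, 0-00-, 010--, 1--00, 1-0-0, 10--0}
Coverage chart:
  m0: --000,-0-0-,0-00-
  m1: -0-0-,0---1,0-00-
  m3: 0---1 ←essential
  m4: -0-0-,-01--
  m5: -0-0-,-01--,0---1
  m6: -01-- ←essential
  m7: -01--,0---1
  m8: --000,-10-0,0-00-,010--
  m9: 0---1,0-00-,010--
  m10: -10-0,-101-,010--
  m11: -101-,0---1,010--
  m13: 0---1 ←essential
  m15: 0---1 ←essential
  m16: --000,-0-0-,1--00,1-0-0,10--0
  m17: -0-0- ←essential
  m18: 1-0-0,10--0
  m20: -0-0-,-01--,1--00,10--0
  m21: -0-0-,-01--
  m22: -01--,10--0
  m23: -01-- ←essential
  m24: --000,-10-0,1--00,1-0-0
  m26: -10-0,-101-,1-0-0
  m27: -101- ←essential
  m28: 1--00 ←essential
Essential: -0-0-, -01--, -101-, 0---1, 1--00

5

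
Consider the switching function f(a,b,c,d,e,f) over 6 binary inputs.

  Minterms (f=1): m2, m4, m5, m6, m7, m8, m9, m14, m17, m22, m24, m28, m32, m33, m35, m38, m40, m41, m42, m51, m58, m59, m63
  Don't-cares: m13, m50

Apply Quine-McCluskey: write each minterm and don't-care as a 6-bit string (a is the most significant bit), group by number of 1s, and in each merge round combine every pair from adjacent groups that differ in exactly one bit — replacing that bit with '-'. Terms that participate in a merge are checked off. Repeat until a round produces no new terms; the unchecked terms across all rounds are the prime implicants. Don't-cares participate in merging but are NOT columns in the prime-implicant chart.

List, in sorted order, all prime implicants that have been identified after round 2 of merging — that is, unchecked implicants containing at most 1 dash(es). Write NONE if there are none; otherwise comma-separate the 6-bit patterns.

[col 0] 000010*, 000100*, 000101*, 000110*, 000111*, 001000*, 001001*, 001101*, 001110*, 010001, 010110*, 011000*, 011100*, 100000*, 100001*, 100011*, 100110*, 101000*, 101001*, 101010*, 110010*, 110011*, 111010*, 111011*, 111111*
[col 1] -00110, -01000*, -01001*, 0-0110, 0-1000, 00-101, 00-110, 000-10, 0001-0*, 0001-1*, 00010-*, 00011-*, 001-01, 00100-*, 011-00, 1-0011, 1-1010, 10-000*, 10-001*, 1000-1, 10000-*, 1010-0, 10100-*, 11-010*, 11-011*, 11001-*, 111-11, 11101-*
[col 2] -0100-, 0001--, 10-00-, 11-01-
Prime implicants: -00110, -0100-, 0-0110, 0-1000, 00-101, 00-110, 000-10, 0001--, 001-01, 010001, 011-00, 1-0011, 1-1010, 10-00-, 1000-1, 1010-0, 11-01-, 111-11

-00110, 0-0110, 0-1000, 00-101, 00-110, 000-10, 001-01, 010001, 011-00, 1-0011, 1-1010, 1000-1, 1010-0, 111-11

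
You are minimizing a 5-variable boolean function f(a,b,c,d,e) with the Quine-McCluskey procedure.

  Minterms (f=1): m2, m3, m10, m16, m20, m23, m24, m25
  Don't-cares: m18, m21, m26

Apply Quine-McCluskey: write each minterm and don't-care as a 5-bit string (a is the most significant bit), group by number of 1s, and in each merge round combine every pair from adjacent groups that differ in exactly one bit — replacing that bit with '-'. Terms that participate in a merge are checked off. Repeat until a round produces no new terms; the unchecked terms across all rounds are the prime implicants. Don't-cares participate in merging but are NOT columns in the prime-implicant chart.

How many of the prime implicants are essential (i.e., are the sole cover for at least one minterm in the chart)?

4

Round 0: 00010✓ 00011✓ 01010✓ 10000✓ 10010✓ 10100✓ 10101✓ 10111✓ 11000✓ 11001✓ 11010✓
Round 1: -0010✓ -1010✓ 0-010✓ 0001- 1-000✓ 1-010✓ 10-00 100-0✓ 101-1 1010- 110-0✓ 1100-
Round 2: --010 1-0-0
PIs = {--010, 0001-, 1-0-0, 10-00, 101-1, 1010-, 1100-}
Coverage chart:
  m2: --010,0001-
  m3: 0001- ←essential
  m10: --010 ←essential
  m16: 1-0-0,10-00
  m20: 10-00,1010-
  m23: 101-1 ←essential
  m24: 1-0-0,1100-
  m25: 1100- ←essential
Essential: --010, 0001-, 101-1, 1100-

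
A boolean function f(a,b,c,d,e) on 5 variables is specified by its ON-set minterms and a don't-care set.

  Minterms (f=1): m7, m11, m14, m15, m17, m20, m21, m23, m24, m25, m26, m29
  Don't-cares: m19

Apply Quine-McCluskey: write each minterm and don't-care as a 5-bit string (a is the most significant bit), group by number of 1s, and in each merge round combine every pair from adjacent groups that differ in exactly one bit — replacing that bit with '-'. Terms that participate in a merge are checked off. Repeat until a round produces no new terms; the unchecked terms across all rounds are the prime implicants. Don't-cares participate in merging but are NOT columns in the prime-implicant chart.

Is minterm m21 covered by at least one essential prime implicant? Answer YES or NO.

Round 0: 00111✓ 01011✓ 01110✓ 01111✓ 10001✓ 10011✓ 10100✓ 10101✓ 10111✓ 11000✓ 11001✓ 11010✓ 11101✓
Round 1: -0111 0-111 01-11 0111- 1-001✓ 1-101✓ 10-01✓ 10-11✓ 100-1✓ 101-1✓ 1010- 11-01✓ 110-0 1100-
Round 2: 1--01 10--1
PIs = {-0111, 0-111, 01-11, 0111-, 1--01, 10--1, 1010-, 110-0, 1100-}
Coverage chart:
  m7: -0111,0-111
  m11: 01-11 ←essential
  m14: 0111- ←essential
  m15: 0-111,01-11,0111-
  m17: 1--01,10--1
  m20: 1010- ←essential
  m21: 1--01,10--1,1010-
  m23: -0111,10--1
  m24: 110-0,1100-
  m25: 1--01,1100-
  m26: 110-0 ←essential
  m29: 1--01 ←essential
Essential: 01-11, 0111-, 1--01, 1010-, 110-0

YES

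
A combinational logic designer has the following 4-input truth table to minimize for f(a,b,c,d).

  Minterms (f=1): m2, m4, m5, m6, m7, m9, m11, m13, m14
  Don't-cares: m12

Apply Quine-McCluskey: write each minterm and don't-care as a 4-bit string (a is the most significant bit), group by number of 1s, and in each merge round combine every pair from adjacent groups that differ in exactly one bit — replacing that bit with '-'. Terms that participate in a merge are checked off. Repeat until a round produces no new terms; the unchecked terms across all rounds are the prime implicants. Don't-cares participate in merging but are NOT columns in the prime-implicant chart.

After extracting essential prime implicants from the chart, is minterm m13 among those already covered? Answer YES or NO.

NO

[col 0] 0010*, 0100*, 0101*, 0110*, 0111*, 1001*, 1011*, 1100*, 1101*, 1110*
[col 1] -100*, -101*, -110*, 0-10, 01-0*, 01-1*, 010-*, 011-*, 1-01, 10-1, 11-0*, 110-*
[col 2] -1-0, -10-, 01--
Prime implicants: -1-0, -10-, 0-10, 01--, 1-01, 10-1
PI chart (minterm → PIs covering it):
  2 | 0-10  (sole → essential)
  4 | -1-0,-10-,01--
  5 | -10-,01--
  6 | -1-0,0-10,01--
  7 | 01--  (sole → essential)
  9 | 1-01,10-1
  11 | 10-1  (sole → essential)
  13 | -10-,1-01
  14 | -1-0  (sole → essential)
Essential prime implicants: -1-0, 0-10, 01--, 10-1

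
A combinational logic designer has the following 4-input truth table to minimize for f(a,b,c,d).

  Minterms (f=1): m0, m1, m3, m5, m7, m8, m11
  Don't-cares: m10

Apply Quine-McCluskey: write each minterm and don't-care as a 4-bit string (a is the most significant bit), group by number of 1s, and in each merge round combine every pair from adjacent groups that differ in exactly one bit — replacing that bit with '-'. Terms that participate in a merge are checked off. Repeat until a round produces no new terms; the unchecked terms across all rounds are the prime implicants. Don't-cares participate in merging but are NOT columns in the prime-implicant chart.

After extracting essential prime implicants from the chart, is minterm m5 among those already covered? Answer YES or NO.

[col 0] 0000*, 0001*, 0011*, 0101*, 0111*, 1000*, 1010*, 1011*
[col 1] -000, -011, 0-01*, 0-11*, 00-1*, 000-, 01-1*, 10-0, 101-
[col 2] 0--1
Prime implicants: -000, -011, 0--1, 000-, 10-0, 101-
PI chart (minterm → PIs covering it):
  0 | -000,000-
  1 | 0--1,000-
  3 | -011,0--1
  5 | 0--1  (sole → essential)
  7 | 0--1  (sole → essential)
  8 | -000,10-0
  11 | -011,101-
Essential prime implicants: 0--1

YES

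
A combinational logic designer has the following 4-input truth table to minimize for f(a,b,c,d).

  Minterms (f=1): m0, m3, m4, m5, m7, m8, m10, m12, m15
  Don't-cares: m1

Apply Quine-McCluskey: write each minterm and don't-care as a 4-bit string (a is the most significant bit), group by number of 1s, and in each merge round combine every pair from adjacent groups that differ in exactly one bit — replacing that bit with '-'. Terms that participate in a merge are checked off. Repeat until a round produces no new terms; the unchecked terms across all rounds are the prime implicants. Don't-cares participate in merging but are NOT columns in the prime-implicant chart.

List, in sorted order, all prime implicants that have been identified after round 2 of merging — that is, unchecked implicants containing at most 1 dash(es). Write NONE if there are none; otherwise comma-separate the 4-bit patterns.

-111, 10-0

Round 0: 0000✓ 0001✓ 0011✓ 0100✓ 0101✓ 0111✓ 1000✓ 1010✓ 1100✓ 1111✓
Round 1: -000✓ -100✓ -111 0-00✓ 0-01✓ 0-11✓ 00-1✓ 000-✓ 01-1✓ 010-✓ 1-00✓ 10-0
Round 2: --00 0--1 0-0-
PIs = {--00, -111, 0--1, 0-0-, 10-0}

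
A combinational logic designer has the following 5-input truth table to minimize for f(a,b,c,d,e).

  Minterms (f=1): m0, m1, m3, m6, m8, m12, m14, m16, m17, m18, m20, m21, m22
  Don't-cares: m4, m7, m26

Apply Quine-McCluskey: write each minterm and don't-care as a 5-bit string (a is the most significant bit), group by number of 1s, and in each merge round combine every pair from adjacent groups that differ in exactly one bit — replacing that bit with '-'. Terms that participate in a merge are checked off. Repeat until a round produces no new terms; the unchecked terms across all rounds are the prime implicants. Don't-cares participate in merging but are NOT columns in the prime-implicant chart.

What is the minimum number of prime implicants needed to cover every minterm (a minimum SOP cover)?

5

[col 0] 00000*, 00001*, 00011*, 00100*, 00110*, 00111*, 01000*, 01100*, 01110*, 10000*, 10001*, 10010*, 10100*, 10101*, 10110*, 11010*
[col 1] -0000*, -0001*, -0100*, -0110*, 0-000*, 0-100*, 0-110*, 00-00*, 00-11, 000-1, 0000-*, 001-0*, 0011-, 01-00*, 011-0*, 1-010, 10-00*, 10-01*, 10-10*, 100-0*, 1000-*, 101-0*, 1010-*
[col 2] -0-00, -000-, -01-0, 0--00, 0-1-0, 10--0, 10-0-
Prime implicants: -0-00, -000-, -01-0, 0--00, 0-1-0, 00-11, 000-1, 0011-, 1-010, 10--0, 10-0-
PI chart (minterm → PIs covering it):
  0 | -0-00,-000-,0--00
  1 | -000-,000-1
  3 | 00-11,000-1
  6 | -01-0,0-1-0,0011-
  8 | 0--00  (sole → essential)
  12 | 0--00,0-1-0
  14 | 0-1-0  (sole → essential)
  16 | -0-00,-000-,10--0,10-0-
  17 | -000-,10-0-
  18 | 1-010,10--0
  20 | -0-00,-01-0,10--0,10-0-
  21 | 10-0-  (sole → essential)
  22 | -01-0,10--0
Essential prime implicants: 0--00, 0-1-0, 10-0-
Petrick residual → 000-1, 10--0
Minimum SOP uses 5 PIs: a'd'e' + a'ce' + a'b'c'e + ab'e' + ab'd'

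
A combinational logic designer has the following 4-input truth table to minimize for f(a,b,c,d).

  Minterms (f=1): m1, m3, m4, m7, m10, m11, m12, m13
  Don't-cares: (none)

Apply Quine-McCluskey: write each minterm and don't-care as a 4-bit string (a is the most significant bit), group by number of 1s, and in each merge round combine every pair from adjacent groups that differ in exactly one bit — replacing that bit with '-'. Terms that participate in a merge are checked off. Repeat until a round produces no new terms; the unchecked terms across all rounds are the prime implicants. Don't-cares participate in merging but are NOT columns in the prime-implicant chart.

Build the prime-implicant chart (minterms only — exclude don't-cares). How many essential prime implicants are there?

[col 0] 0001*, 0011*, 0100*, 0111*, 1010*, 1011*, 1100*, 1101*
[col 1] -011, -100, 0-11, 00-1, 101-, 110-
Prime implicants: -011, -100, 0-11, 00-1, 101-, 110-
PI chart (minterm → PIs covering it):
  1 | 00-1  (sole → essential)
  3 | -011,0-11,00-1
  4 | -100  (sole → essential)
  7 | 0-11  (sole → essential)
  10 | 101-  (sole → essential)
  11 | -011,101-
  12 | -100,110-
  13 | 110-  (sole → essential)
Essential prime implicants: -100, 0-11, 00-1, 101-, 110-

5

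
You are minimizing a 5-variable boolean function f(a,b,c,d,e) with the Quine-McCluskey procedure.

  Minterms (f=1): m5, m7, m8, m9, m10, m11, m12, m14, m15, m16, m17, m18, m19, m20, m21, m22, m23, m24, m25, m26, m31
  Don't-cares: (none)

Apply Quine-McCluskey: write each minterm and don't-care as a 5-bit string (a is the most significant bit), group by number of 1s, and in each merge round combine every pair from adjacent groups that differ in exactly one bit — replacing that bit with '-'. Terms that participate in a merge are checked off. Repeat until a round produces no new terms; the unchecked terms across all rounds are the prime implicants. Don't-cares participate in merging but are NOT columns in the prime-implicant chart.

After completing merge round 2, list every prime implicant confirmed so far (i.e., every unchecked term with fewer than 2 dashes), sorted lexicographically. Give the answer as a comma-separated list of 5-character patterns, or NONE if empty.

[col 0] 00101*, 00111*, 01000*, 01001*, 01010*, 01011*, 01100*, 01110*, 01111*, 10000*, 10001*, 10010*, 10011*, 10100*, 10101*, 10110*, 10111*, 11000*, 11001*, 11010*, 11111*
[col 1] -0101*, -0111*, -1000*, -1001*, -1010*, -1111*, 0-111*, 001-1*, 01-00*, 01-10*, 01-11*, 010-0*, 010-1*, 0100-*, 0101-*, 011-0*, 0111-*, 1-000*, 1-001*, 1-010*, 1-111*, 10-00*, 10-01*, 10-10*, 10-11*, 100-0*, 100-1*, 1000-*, 1001-*, 101-0*, 101-1*, 1010-*, 1011-*, 110-0*, 1100-*
[col 2] --111, -01-1, -10-0, -100-, 01--0, 01-1-, 010--, 1-0-0, 1-00-, 10--0*, 10--1*, 10-0-*, 10-1-*, 100--*, 101--*
[col 3] 10---
Prime implicants: --111, -01-1, -10-0, -100-, 01--0, 01-1-, 010--, 1-0-0, 1-00-, 10---

NONE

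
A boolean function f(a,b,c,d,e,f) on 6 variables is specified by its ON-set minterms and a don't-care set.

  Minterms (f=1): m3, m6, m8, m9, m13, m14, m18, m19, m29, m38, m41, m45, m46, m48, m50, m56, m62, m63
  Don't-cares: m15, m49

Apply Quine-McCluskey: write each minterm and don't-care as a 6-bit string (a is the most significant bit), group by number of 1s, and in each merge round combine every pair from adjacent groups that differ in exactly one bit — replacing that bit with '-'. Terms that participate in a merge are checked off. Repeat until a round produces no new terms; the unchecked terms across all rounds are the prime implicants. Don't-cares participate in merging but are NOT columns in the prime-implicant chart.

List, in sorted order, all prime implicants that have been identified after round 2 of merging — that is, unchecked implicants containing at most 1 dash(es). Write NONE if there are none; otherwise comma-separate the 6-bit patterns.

-10010, 0-0011, 0-1101, 00100-, 0011-1, 00111-, 01001-, 1-1110, 11-000, 1100-0, 11000-, 11111-

Round 0: 000011✓ 000110✓ 001000✓ 001001✓ 001101✓ 001110✓ 001111✓ 010010✓ 010011✓ 011101✓ 100110✓ 101001✓ 101101✓ 101110✓ 110000✓ 110001✓ 110010✓ 111000✓ 111110✓ 111111✓
Round 1: -00110✓ -01001✓ -01101✓ -01110✓ -10010 0-0011 0-1101 00-110✓ 001-01✓ 00100- 0011-1 00111- 01001- 1-1110 10-110✓ 101-01✓ 11-000 1100-0 11000- 11111-
Round 2: -0-110 -01-01
PIs = {-0-110, -01-01, -10010, 0-0011, 0-1101, 00100-, 0011-1, 00111-, 01001-, 1-1110, 11-000, 1100-0, 11000-, 11111-}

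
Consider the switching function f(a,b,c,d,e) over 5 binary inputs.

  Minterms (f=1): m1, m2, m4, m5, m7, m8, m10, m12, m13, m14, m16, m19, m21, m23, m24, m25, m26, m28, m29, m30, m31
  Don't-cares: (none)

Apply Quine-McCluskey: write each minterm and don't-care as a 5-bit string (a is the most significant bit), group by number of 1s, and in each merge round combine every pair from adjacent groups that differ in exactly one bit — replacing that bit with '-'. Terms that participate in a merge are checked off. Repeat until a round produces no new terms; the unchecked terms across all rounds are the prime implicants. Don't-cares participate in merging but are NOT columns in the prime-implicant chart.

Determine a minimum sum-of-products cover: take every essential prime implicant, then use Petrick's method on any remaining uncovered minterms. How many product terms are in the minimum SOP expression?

size-2^0 implicants → 00001(✓)  00010(✓)  00100(✓)  00101(✓)  00111(✓)  01000(✓)  01010(✓)  01100(✓)  01101(✓)  01110(✓)  10000(✓)  10011(✓)  10101(✓)  10111(✓)  11000(✓)  11001(✓)  11010(✓)  11100(✓)  11101(✓)  11110(✓)  11111(✓)
size-2^1 implicants → -0101(✓)  -0111(✓)  -1000(✓)  -1010(✓)  -1100(✓)  -1101(✓)  -1110(✓)  0-010  0-100(✓)  0-101(✓)  00-01  001-1(✓)  0010-(✓)  01-00(✓)  01-10(✓)  010-0(✓)  011-0(✓)  0110-(✓)  1-000  1-101(✓)  1-111(✓)  10-11  101-1(✓)  11-00(✓)  11-01(✓)  11-10(✓)  110-0(✓)  1100-(✓)  111-0(✓)  111-1(✓)  1110-(✓)  1111-(✓)
size-2^2 implicants → --101  -01-1  -1-00(✓)  -1-10(✓)  -10-0(✓)  -11-0(✓)  -110-  0-10-  01--0(✓)  1-1-1  11--0(✓)  11-0-  111--
size-2^3 implicants → -1--0
Unchecked terms (primes): --101, -01-1, -1--0, -110-, 0-010, 0-10-, 00-01, 1-000, 1-1-1, 10-11, 11-0-, 111--
Minterm coverage:
  m1 ⊆ 00-01 [E]
  m2 ⊆ 0-010 [E]
  m4 ⊆ 0-10- [E]
  m5 ⊆ --101,-01-1,0-10-,00-01
  m7 ⊆ -01-1 [E]
  m8 ⊆ -1--0 [E]
  m10 ⊆ -1--0,0-010
  m12 ⊆ -1--0,-110-,0-10-
  m13 ⊆ --101,-110-,0-10-
  m14 ⊆ -1--0 [E]
  m16 ⊆ 1-000 [E]
  m19 ⊆ 10-11 [E]
  m21 ⊆ --101,-01-1,1-1-1
  m23 ⊆ -01-1,1-1-1,10-11
  m24 ⊆ -1--0,1-000,11-0-
  m25 ⊆ 11-0- [E]
  m26 ⊆ -1--0 [E]
  m28 ⊆ -1--0,-110-,11-0-,111--
  m29 ⊆ --101,-110-,1-1-1,11-0-,111--
  m30 ⊆ -1--0,111--
  m31 ⊆ 1-1-1,111--
E = {-01-1, -1--0, 0-010, 0-10-, 00-01, 1-000, 10-11, 11-0-}
Petrick residual → 1-1-1
Cover = b'ce + be' + a'c'de' + a'cd' + a'b'd'e + ac'd'e' + ace + ab'de + abd'  |cover|=9

9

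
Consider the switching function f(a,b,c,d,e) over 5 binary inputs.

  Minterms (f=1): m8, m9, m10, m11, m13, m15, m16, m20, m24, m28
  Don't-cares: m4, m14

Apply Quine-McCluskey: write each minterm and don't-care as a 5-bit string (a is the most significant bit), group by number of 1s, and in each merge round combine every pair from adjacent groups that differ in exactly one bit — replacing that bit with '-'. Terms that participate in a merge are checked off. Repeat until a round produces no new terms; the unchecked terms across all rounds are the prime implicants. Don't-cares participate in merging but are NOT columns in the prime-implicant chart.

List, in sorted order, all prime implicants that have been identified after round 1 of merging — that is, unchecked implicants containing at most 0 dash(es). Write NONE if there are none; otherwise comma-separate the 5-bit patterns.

Round 0: 00100✓ 01000✓ 01001✓ 01010✓ 01011✓ 01101✓ 01110✓ 01111✓ 10000✓ 10100✓ 11000✓ 11100✓
Round 1: -0100 -1000 01-01✓ 01-10✓ 01-11✓ 010-0✓ 010-1✓ 0100-✓ 0101-✓ 011-1✓ 0111-✓ 1-000✓ 1-100✓ 10-00✓ 11-00✓
Round 2: 01--1 01-1- 010-- 1--00
PIs = {-0100, -1000, 01--1, 01-1-, 010--, 1--00}

NONE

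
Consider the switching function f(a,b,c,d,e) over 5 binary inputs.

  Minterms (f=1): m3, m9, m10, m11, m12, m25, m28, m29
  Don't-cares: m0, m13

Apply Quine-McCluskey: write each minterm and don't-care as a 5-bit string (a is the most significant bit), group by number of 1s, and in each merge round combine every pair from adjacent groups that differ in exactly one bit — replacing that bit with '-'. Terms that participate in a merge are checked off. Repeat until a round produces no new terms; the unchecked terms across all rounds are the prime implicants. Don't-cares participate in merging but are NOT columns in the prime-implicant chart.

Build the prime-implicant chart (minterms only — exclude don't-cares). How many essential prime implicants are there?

Round 0: 00000 00011✓ 01001✓ 01010✓ 01011✓ 01100✓ 01101✓ 11001✓ 11100✓ 11101✓
Round 1: -1001✓ -1100✓ -1101✓ 0-011 01-01✓ 010-1 0101- 0110-✓ 11-01✓ 1110-✓
Round 2: -1-01 -110-
PIs = {-1-01, -110-, 0-011, 00000, 010-1, 0101-}
Coverage chart:
  m3: 0-011 ←essential
  m9: -1-01,010-1
  m10: 0101- ←essential
  m11: 0-011,010-1,0101-
  m12: -110- ←essential
  m25: -1-01 ←essential
  m28: -110- ←essential
  m29: -1-01,-110-
Essential: -1-01, -110-, 0-011, 0101-

4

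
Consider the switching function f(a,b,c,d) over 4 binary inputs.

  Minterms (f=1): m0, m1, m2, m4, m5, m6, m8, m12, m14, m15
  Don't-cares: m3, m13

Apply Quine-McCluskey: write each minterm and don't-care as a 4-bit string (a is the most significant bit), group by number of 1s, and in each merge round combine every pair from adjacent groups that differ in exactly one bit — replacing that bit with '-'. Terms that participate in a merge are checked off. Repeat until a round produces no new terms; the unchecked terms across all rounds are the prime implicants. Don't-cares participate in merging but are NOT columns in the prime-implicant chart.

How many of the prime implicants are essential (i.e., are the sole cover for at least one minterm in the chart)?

Round 0: 0000✓ 0001✓ 0010✓ 0011✓ 0100✓ 0101✓ 0110✓ 1000✓ 1100✓ 1101✓ 1110✓ 1111✓
Round 1: -000✓ -100✓ -101✓ -110✓ 0-00✓ 0-01✓ 0-10✓ 00-0✓ 00-1✓ 000-✓ 001-✓ 01-0✓ 010-✓ 1-00✓ 11-0✓ 11-1✓ 110-✓ 111-✓
Round 2: --00 -1-0 -10- 0--0 0-0- 00-- 11--
PIs = {--00, -1-0, -10-, 0--0, 0-0-, 00--, 11--}
Coverage chart:
  m0: --00,0--0,0-0-,00--
  m1: 0-0-,00--
  m2: 0--0,00--
  m4: --00,-1-0,-10-,0--0,0-0-
  m5: -10-,0-0-
  m6: -1-0,0--0
  m8: --00 ←essential
  m12: --00,-1-0,-10-,11--
  m14: -1-0,11--
  m15: 11-- ←essential
Essential: --00, 11--

2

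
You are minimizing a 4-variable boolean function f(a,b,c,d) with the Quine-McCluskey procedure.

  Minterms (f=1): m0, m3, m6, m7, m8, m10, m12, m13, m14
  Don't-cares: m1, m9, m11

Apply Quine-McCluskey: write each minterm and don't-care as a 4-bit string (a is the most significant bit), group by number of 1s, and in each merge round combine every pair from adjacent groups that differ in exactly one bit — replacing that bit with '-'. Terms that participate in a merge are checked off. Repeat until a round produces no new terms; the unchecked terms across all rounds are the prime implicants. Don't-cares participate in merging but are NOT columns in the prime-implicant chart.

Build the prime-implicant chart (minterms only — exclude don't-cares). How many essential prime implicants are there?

2

size-2^0 implicants → 0000(✓)  0001(✓)  0011(✓)  0110(✓)  0111(✓)  1000(✓)  1001(✓)  1010(✓)  1011(✓)  1100(✓)  1101(✓)  1110(✓)
size-2^1 implicants → -000(✓)  -001(✓)  -011(✓)  -110  0-11  00-1(✓)  000-(✓)  011-  1-00(✓)  1-01(✓)  1-10(✓)  10-0(✓)  10-1(✓)  100-(✓)  101-(✓)  11-0(✓)  110-(✓)
size-2^2 implicants → -0-1  -00-  1--0  1-0-  10--
Unchecked terms (primes): -0-1, -00-, -110, 0-11, 011-, 1--0, 1-0-, 10--
Minterm coverage:
  m0 ⊆ -00- [E]
  m3 ⊆ -0-1,0-11
  m6 ⊆ -110,011-
  m7 ⊆ 0-11,011-
  m8 ⊆ -00-,1--0,1-0-,10--
  m10 ⊆ 1--0,10--
  m12 ⊆ 1--0,1-0-
  m13 ⊆ 1-0- [E]
  m14 ⊆ -110,1--0
E = {-00-, 1-0-}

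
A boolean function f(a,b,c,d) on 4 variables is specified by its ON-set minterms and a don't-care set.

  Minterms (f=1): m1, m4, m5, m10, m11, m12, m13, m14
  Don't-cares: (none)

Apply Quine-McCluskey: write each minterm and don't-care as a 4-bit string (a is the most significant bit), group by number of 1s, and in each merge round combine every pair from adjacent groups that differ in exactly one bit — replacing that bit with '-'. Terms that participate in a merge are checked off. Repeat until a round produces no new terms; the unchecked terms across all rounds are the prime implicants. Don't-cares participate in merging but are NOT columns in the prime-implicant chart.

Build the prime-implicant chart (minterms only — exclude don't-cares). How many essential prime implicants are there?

3

Round 0: 0001✓ 0100✓ 0101✓ 1010✓ 1011✓ 1100✓ 1101✓ 1110✓
Round 1: -100✓ -101✓ 0-01 010-✓ 1-10 101- 11-0 110-✓
Round 2: -10-
PIs = {-10-, 0-01, 1-10, 101-, 11-0}
Coverage chart:
  m1: 0-01 ←essential
  m4: -10- ←essential
  m5: -10-,0-01
  m10: 1-10,101-
  m11: 101- ←essential
  m12: -10-,11-0
  m13: -10- ←essential
  m14: 1-10,11-0
Essential: -10-, 0-01, 101-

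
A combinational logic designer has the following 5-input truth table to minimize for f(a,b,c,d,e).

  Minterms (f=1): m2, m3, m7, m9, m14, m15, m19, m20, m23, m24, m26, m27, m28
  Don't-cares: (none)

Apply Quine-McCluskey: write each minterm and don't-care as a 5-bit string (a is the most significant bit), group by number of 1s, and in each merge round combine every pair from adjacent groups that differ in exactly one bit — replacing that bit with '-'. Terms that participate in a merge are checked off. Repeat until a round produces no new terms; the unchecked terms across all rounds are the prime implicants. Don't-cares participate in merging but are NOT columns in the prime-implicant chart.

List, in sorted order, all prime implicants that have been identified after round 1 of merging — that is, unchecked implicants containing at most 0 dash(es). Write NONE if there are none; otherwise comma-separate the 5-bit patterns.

size-2^0 implicants → 00010(✓)  00011(✓)  00111(✓)  01001  01110(✓)  01111(✓)  10011(✓)  10100(✓)  10111(✓)  11000(✓)  11010(✓)  11011(✓)  11100(✓)
size-2^1 implicants → -0011(✓)  -0111(✓)  0-111  00-11(✓)  0001-  0111-  1-011  1-100  10-11(✓)  11-00  110-0  1101-
size-2^2 implicants → -0-11
Unchecked terms (primes): -0-11, 0-111, 0001-, 01001, 0111-, 1-011, 1-100, 11-00, 110-0, 1101-

01001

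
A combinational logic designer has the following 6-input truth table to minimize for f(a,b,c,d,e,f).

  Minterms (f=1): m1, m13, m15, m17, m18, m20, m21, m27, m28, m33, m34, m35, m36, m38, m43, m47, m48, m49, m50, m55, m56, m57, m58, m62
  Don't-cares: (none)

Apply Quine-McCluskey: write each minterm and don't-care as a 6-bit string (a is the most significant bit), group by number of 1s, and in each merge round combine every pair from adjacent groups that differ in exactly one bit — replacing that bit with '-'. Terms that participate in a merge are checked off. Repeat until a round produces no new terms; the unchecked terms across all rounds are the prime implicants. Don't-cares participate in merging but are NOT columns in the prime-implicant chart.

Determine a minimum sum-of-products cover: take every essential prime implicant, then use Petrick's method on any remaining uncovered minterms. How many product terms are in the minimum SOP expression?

12

Round 0: 000001✓ 001101✓ 001111✓ 010001✓ 010010✓ 010100✓ 010101✓ 011011 011100✓ 100001✓ 100010✓ 100011✓ 100100✓ 100110✓ 101011✓ 101111✓ 110000✓ 110001✓ 110010✓ 110111 111000✓ 111001✓ 111010✓ 111110✓
Round 1: -00001✓ -01111 -10001✓ -10010 0-0001✓ 0011-1 01-100 010-01 01010- 1-0001✓ 1-0010 10-011 100-10 1000-1 10001- 1001-0 101-11 11-000✓ 11-001✓ 11-010✓ 1100-0✓ 11000-✓ 111-10 1110-0✓ 11100-✓
Round 2: --0001 11-0-0 11-00-
PIs = {--0001, -01111, -10010, 0011-1, 01-100, 010-01, 01010-, 011011, 1-0010, 10-011, 100-10, 1000-1, 10001-, 1001-0, 101-11, 11-0-0, 11-00-, 110111, 111-10}
Coverage chart:
  m1: --0001 ←essential
  m13: 0011-1 ←essential
  m15: -01111,0011-1
  m17: --0001,010-01
  m18: -10010 ←essential
  m20: 01-100,01010-
  m21: 010-01,01010-
  m27: 011011 ←essential
  m28: 01-100 ←essential
  m33: --0001,1000-1
  m34: 1-0010,100-10,10001-
  m35: 10-011,1000-1,10001-
  m36: 1001-0 ←essential
  m38: 100-10,1001-0
  m43: 10-011,101-11
  m47: -01111,101-11
  m48: 11-0-0,11-00-
  m49: --0001,11-00-
  m50: -10010,1-0010,11-0-0
  m55: 110111 ←essential
  m56: 11-0-0,11-00-
  m57: 11-00- ←essential
  m58: 11-0-0,111-10
  m62: 111-10 ←essential
Essential: --0001, -10010, 0011-1, 01-100, 011011, 1001-0, 11-00-, 110111, 111-10
Petrick residual → 010-01, 10001-, 101-11
Min cover (12 terms): c'd'e'f + bc'd'ef' + a'b'cdf + a'bde'f' + a'bc'e'f + a'bcd'ef + ab'c'd'e + ab'c'df' + ab'cef + abd'e' + abc'def + abcef'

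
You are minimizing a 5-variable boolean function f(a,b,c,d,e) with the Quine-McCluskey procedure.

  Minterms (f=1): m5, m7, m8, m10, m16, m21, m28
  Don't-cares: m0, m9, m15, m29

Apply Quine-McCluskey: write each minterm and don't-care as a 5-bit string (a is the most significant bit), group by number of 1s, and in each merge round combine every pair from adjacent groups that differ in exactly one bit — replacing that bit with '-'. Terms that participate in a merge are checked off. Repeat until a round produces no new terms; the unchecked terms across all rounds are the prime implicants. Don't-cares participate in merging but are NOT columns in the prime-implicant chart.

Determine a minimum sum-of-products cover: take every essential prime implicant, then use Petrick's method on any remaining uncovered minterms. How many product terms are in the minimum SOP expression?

5

Round 0: 00000✓ 00101✓ 00111✓ 01000✓ 01001✓ 01010✓ 01111✓ 10000✓ 10101✓ 11100✓ 11101✓
Round 1: -0000 -0101 0-000 0-111 001-1 010-0 0100- 1-101 1110-
PIs = {-0000, -0101, 0-000, 0-111, 001-1, 010-0, 0100-, 1-101, 1110-}
Coverage chart:
  m5: -0101,001-1
  m7: 0-111,001-1
  m8: 0-000,010-0,0100-
  m10: 010-0 ←essential
  m16: -0000 ←essential
  m21: -0101,1-101
  m28: 1110- ←essential
Essential: -0000, 010-0, 1110-
Petrick residual → -0101, 0-111
Min cover (5 terms): b'c'd'e' + b'cd'e + a'cde + a'bc'e' + abcd'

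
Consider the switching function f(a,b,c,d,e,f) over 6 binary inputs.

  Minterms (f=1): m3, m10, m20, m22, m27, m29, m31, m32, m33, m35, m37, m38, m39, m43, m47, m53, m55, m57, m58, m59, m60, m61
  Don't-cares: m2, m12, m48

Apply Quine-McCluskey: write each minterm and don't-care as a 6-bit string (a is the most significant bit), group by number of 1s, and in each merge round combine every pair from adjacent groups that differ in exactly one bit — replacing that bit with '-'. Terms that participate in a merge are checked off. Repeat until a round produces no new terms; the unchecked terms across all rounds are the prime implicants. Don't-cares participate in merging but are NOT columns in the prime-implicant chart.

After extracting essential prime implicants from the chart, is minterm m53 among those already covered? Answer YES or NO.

[col 0] 000010*, 000011*, 001010*, 001100, 010100*, 010110*, 011011*, 011101*, 011111*, 100000*, 100001*, 100011*, 100101*, 100110*, 100111*, 101011*, 101111*, 110000*, 110101*, 110111*, 111001*, 111010*, 111011*, 111100*, 111101*
[col 1] -00011, -11011, -11101, 00-010, 00001-, 0101-0, 011-11, 0111-1, 1-0000, 1-0101*, 1-0111*, 1-1011, 10-011*, 10-111*, 100-01*, 100-11*, 1000-1*, 10000-, 1001-1*, 10011-, 101-11*, 11-101, 1101-1*, 111-01, 1110-1, 11101-, 11110-
[col 2] 1-01-1, 10--11, 100--1
Prime implicants: -00011, -11011, -11101, 00-010, 00001-, 001100, 0101-0, 011-11, 0111-1, 1-0000, 1-01-1, 1-1011, 10--11, 100--1, 10000-, 10011-, 11-101, 111-01, 1110-1, 11101-, 11110-
PI chart (minterm → PIs covering it):
  3 | -00011,00001-
  10 | 00-010  (sole → essential)
  20 | 0101-0  (sole → essential)
  22 | 0101-0  (sole → essential)
  27 | -11011,011-11
  29 | -11101,0111-1
  31 | 011-11,0111-1
  32 | 1-0000,10000-
  33 | 100--1,10000-
  35 | -00011,10--11,100--1
  37 | 1-01-1,100--1
  38 | 10011-  (sole → essential)
  39 | 1-01-1,10--11,100--1,10011-
  43 | 1-1011,10--11
  47 | 10--11  (sole → essential)
  53 | 1-01-1,11-101
  55 | 1-01-1  (sole → essential)
  57 | 111-01,1110-1
  58 | 11101-  (sole → essential)
  59 | -11011,1-1011,1110-1,11101-
  60 | 11110-  (sole → essential)
  61 | -11101,11-101,111-01,11110-
Essential prime implicants: 00-010, 0101-0, 1-01-1, 10--11, 10011-, 11101-, 11110-

YES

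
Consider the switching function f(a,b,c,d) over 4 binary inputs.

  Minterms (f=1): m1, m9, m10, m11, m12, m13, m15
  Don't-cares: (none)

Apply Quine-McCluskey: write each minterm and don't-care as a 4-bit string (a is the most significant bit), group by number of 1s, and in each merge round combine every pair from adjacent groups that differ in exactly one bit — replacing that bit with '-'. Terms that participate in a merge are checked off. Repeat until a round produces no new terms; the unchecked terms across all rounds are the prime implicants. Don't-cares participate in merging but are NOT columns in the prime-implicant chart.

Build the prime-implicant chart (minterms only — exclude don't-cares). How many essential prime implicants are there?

4

Round 0: 0001✓ 1001✓ 1010✓ 1011✓ 1100✓ 1101✓ 1111✓
Round 1: -001 1-01✓ 1-11✓ 10-1✓ 101- 11-1✓ 110-
Round 2: 1--1
PIs = {-001, 1--1, 101-, 110-}
Coverage chart:
  m1: -001 ←essential
  m9: -001,1--1
  m10: 101- ←essential
  m11: 1--1,101-
  m12: 110- ←essential
  m13: 1--1,110-
  m15: 1--1 ←essential
Essential: -001, 1--1, 101-, 110-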